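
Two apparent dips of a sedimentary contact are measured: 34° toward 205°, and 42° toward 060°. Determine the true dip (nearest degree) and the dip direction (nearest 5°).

true dip 69°, dip direction 130°

Represent each trace as a vector plunging at its apparent dip toward its trend (east-north-up frame): v₁ = (-0.350, -0.751, -0.559), v₂ = (0.644, 0.372, -0.669).
Cross product v₁ × v₂ gives the pole to the plane: n ∝ (0.711, -0.594, 0.353).
Dip δ = arctan(|n_h|/n_z) = arctan(0.926/0.353) = 69.1°.
Dip direction = atan2(0.711, -0.594) = 130° (azimuth of n's horizontal projection).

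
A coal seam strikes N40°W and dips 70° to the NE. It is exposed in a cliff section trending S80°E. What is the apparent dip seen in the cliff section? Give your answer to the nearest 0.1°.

60.5°

Angle between strike (N40°W) and section (S80°E): β = 40°.
tan α = tan 70° × sin 40° = 2.7475 × 0.6428 = 1.7660
apparent dip = arctan 1.7660 = 60.48°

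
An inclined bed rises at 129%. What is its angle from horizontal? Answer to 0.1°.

tan θ = 129/100 = 1.2900
θ = arctan(1.2900) = 52.22°

52.2°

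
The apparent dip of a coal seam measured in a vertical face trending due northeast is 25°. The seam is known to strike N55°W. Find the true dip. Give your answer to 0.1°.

25.3°

β = acute angle between strike N55°W and section due northeast = 80°.
tan δ = tan α / sin β = tan 25° / sin 80° = 0.4663 / 0.9848 = 0.4735
δ = arctan(0.4735) = 25.34°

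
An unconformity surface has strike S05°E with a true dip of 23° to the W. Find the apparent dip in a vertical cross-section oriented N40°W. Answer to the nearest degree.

14°

The section lies 35° from the strike.
tan α = tan 23° × sin 35° = 0.4245 × 0.5736 = 0.2435
apparent dip = arctan 0.2435 = 13.68°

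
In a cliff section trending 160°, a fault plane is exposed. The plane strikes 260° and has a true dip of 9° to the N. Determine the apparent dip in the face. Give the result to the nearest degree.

9°

The strike is 260° and the section trends 160°; the acute angle between them is β = 80°.
tan(apparent dip) = tan 9° · sin 80° = 0.1560
apparent dip = arctan 0.1560 = 8.87°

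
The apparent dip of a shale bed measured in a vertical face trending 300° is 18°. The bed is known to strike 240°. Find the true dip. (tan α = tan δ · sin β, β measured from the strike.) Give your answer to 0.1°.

20.6°

The section is 60° from the strike.
tan δ = tan α / sin β = tan 18° / sin 60° = 0.3249 / 0.8660 = 0.3752
true dip = arctan 0.3752 = 20.57°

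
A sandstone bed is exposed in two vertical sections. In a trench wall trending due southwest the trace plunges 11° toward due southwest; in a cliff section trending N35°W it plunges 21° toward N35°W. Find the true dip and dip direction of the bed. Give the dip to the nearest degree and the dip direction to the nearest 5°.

Each apparent-dip line lies in the plane. As unit vectors (x east, y north, z up), v₁ plunges 11°→due southwest and v₂ plunges 21°→N35°W.
n = v₁ × v₂ = (-0.395, 0.147, 0.903) (taken with n_z > 0).
tan δ = √(n_x²+n_y²)/n_z = 0.421/0.903, so δ = 25.0°.
The horizontal component of n points toward azimuth atan2(n_x, n_y) = 290°, the dip direction.

true dip 25°, dip direction 290°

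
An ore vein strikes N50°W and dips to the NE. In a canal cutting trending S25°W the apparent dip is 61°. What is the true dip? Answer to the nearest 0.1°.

The section is 75° from the strike.
tan δ = tan α / sin β = tan 61° / sin 75° = 1.8040 / 0.9659 = 1.8677
δ = arctan(1.8677) = 61.83°

61.8°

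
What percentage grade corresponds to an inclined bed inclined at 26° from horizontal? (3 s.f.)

grade % = 100 × tan 26° = 100 × 0.4877

48.8%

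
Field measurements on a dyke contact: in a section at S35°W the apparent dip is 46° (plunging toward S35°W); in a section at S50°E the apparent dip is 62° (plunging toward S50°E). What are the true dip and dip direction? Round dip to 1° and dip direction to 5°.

true dip 64°, dip direction 155°

Each apparent-dip line lies in the plane. As unit vectors (x east, y north, z up), v₁ plunges 46°→S35°W and v₂ plunges 62°→S50°E.
The plane normal is n = v₁ × v₂ ∝ (0.285, -0.611, 0.325).
True dip = arccos(n_z / |n|) = arccos(0.4343) = 64.3°.
Dip direction = atan2(0.285, -0.611) = 155° (azimuth of n's horizontal projection).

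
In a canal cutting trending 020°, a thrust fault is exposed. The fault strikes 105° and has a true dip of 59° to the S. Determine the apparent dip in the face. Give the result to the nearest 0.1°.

The section lies 85° from the strike.
tan α = tan 59° × sin 85° = 1.6643 × 0.9962 = 1.6579
apparent dip = arctan 1.6579 = 58.90°

58.9°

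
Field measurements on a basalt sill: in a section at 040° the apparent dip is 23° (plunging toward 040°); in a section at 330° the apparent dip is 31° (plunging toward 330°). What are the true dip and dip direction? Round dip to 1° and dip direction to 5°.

Represent each trace as a vector plunging at its apparent dip toward its trend (east-north-up frame): v₁ = (0.592, 0.705, -0.391), v₂ = (-0.429, 0.742, -0.515).
Cross product v₁ × v₂ gives the pole to the plane: n ∝ (-0.073, 0.472, 0.741).
Dip δ = arctan(|n_h|/n_z) = arctan(0.478/0.741) = 32.8°.
Dip direction = atan2(-0.073, 0.472) = 351° (azimuth of n's horizontal projection).

true dip 33°, dip direction 350°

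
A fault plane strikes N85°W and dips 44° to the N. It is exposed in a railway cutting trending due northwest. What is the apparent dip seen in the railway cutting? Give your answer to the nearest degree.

32°

The strike is N85°W and the section trends due northwest; the acute angle between them is β = 40°.
tan α = tan 44° × sin 40° = 0.9657 × 0.6428 = 0.6207
α = arctan(0.6207) = 31.83°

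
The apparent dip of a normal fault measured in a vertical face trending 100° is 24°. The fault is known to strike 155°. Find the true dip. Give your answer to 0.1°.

28.5°

β = acute angle between strike 155° and section 100° = 55°.
tan δ = tan α / sin β = tan 24° / sin 55° = 0.4452 / 0.8192 = 0.5435
δ = arctan(0.5435) = 28.53°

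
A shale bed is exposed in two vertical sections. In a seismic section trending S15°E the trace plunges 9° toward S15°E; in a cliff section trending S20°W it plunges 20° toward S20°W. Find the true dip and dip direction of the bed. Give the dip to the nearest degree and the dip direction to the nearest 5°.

Each apparent-dip line lies in the plane. As unit vectors (x east, y north, z up), v₁ plunges 9°→S15°E and v₂ plunges 20°→S20°W.
The plane normal is n = v₁ × v₂ ∝ (-0.188, -0.138, 0.532).
tan δ = √(n_x²+n_y²)/n_z = 0.233/0.532, so δ = 23.7°.
Dip direction = atan2(-0.188, -0.138) = 234° (azimuth of n's horizontal projection).

true dip 24°, dip direction 235°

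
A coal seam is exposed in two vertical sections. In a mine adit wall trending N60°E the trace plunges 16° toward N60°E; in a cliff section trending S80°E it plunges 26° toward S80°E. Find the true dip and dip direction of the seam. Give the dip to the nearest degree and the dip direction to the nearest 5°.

true dip 27°, dip direction 115°

The two traces are lines in the plane: v₁ = (sin 60°·cos 16°, cos 60°·cos 16°, −sin 16°), v₂ = (sin 100°·cos 26°, cos 100°·cos 26°, −sin 26°).
n = v₁ × v₂ = (0.254, -0.121, 0.555) (taken with n_z > 0).
True dip = arccos(n_z / |n|) = arccos(0.8922) = 26.8°.
Dip direction = atan2(0.254, -0.121) = 115° (azimuth of n's horizontal projection).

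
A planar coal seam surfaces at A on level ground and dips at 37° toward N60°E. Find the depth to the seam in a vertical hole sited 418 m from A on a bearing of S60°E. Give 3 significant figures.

The hole lies 60° from the dip direction, so the down-dip offset is 418 × cos 60° = 209.00 m.
Depth = down-dip offset × tan(dip) = 209.00 × tan 37° = 209.00 × 0.7536
Depth = 157.49 m

157 m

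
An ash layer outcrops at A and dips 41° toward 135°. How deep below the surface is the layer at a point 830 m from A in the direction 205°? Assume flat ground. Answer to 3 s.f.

The hole lies 70° from the dip direction, so the down-dip offset is 830 × cos 70° = 283.88 m.
Depth = down-dip offset × tan(dip) = 283.88 × tan 41° = 283.88 × 0.8693
Depth = 246.77 m

247 m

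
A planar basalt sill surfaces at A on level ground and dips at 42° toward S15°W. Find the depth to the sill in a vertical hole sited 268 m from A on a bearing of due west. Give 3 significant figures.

62.5 m

The hole lies 75° from the dip direction, so the down-dip offset is 268 × cos 75° = 69.36 m.
Depth = down-dip offset × tan(dip) = 69.36 × tan 42° = 69.36 × 0.9004
Depth = 62.46 m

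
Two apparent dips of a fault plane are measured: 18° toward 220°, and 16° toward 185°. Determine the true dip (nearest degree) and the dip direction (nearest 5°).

true dip 18°, dip direction 215°

Represent each trace as a vector plunging at its apparent dip toward its trend (east-north-up frame): v₁ = (-0.611, -0.729, -0.309), v₂ = (-0.084, -0.958, -0.276).
Cross product v₁ × v₂ gives the pole to the plane: n ∝ (-0.095, -0.143, 0.524).
True dip = arccos(n_z / |n|) = arccos(0.9505) = 18.1°.
Dip direction = azimuth of (n_x, n_y) = atan2(-0.095, -0.143) = 214°.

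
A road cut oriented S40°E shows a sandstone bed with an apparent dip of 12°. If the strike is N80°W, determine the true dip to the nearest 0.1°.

β = acute angle between strike N80°W and section S40°E = 40°.
tan δ = tan α / sin β = tan 12° / sin 40° = 0.2126 / 0.6428 = 0.3307
δ = arctan(0.3307) = 18.30°

18.3°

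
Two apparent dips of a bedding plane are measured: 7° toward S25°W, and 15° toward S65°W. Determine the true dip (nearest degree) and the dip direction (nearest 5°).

true dip 17°, dip direction 270°

Each apparent-dip line lies in the plane. As unit vectors (x east, y north, z up), v₁ plunges 7°→S25°W and v₂ plunges 15°→S65°W.
The plane normal is n = v₁ × v₂ ∝ (-0.183, 0.002, 0.616).
True dip = arccos(n_z / |n|) = arccos(0.9586) = 16.5°.
Dip direction = atan2(-0.183, 0.002) = 271° (azimuth of n's horizontal projection).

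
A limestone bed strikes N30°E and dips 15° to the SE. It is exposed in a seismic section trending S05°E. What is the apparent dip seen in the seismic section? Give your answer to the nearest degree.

9°

The strike is N30°E and the section trends S05°E; the acute angle between them is β = 35°.
tan α = tan 15° × sin 35° = 0.2679 × 0.5736 = 0.1537
α = arctan(0.1537) = 8.74°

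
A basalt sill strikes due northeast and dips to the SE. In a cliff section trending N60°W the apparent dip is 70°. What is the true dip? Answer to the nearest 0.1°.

70.6°

β = acute angle between strike due northeast and section N60°W = 75°.
tan(true dip) = tan 70° / sin 75° = 2.8444
true dip = arctan 2.8444 = 70.63°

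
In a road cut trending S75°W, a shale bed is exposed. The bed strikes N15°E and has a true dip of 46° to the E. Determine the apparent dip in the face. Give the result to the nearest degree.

The section lies 60° from the strike.
tan α = tan 46° × sin 60° = 1.0355 × 0.8660 = 0.8968
apparent dip = arctan 0.8968 = 41.89°

42°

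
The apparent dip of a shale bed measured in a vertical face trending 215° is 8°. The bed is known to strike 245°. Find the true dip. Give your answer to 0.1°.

15.7°

β = acute angle between strike 245° and section 215° = 30°.
tan δ = tan α / sin β = tan 8° / sin 30° = 0.1405 / 0.5000 = 0.2811
δ = arctan(0.2811) = 15.70°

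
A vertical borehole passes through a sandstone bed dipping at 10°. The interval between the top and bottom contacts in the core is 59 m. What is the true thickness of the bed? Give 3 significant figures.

True thickness t = h · cos(dip) = 59 × cos 10°
t = 59 × 0.9848 = 58.104 m

58.1 m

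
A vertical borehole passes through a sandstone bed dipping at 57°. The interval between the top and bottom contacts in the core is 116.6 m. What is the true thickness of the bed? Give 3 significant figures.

True thickness t = h · cos(dip) = 116.6 × cos 57°
t = 116.6 × 0.5446 = 63.505 m

63.5 m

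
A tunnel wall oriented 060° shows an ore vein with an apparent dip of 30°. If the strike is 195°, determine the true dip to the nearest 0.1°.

β = acute angle between strike 195° and section 060° = 45°.
tan δ = tan α / sin β = tan 30° / sin 45° = 0.5774 / 0.7071 = 0.8165
true dip = arctan 0.8165 = 39.23°

39.2°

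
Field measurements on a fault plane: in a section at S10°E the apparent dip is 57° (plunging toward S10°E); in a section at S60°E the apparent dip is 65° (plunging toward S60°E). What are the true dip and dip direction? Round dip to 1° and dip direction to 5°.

Each apparent-dip line lies in the plane. As unit vectors (x east, y north, z up), v₁ plunges 57°→S10°E and v₂ plunges 65°→S60°E.
n = v₁ × v₂ = (0.309, -0.221, 0.176) (taken with n_z > 0).
tan δ = √(n_x²+n_y²)/n_z = 0.380/0.176, so δ = 65.1°.
Dip direction = atan2(0.309, -0.221) = 126° (azimuth of n's horizontal projection).

true dip 65°, dip direction 125°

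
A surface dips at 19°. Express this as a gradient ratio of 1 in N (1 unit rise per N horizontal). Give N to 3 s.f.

1 : N means tan θ = 1/N, so N = 1/tan 19° = 1/0.3443

1 in 2.90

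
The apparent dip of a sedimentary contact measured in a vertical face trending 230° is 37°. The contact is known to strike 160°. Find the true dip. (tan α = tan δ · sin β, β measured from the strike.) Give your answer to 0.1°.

The section is 70° from the strike.
tan δ = tan α / sin β = tan 37° / sin 70° = 0.7536 / 0.9397 = 0.8019
true dip = arctan 0.8019 = 38.73°

38.7°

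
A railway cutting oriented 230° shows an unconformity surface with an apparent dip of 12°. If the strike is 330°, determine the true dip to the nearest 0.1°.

12.2°

The section is 80° from the strike.
tan(true dip) = tan 12° / sin 80° = 0.2158
δ = arctan(0.2158) = 12.18°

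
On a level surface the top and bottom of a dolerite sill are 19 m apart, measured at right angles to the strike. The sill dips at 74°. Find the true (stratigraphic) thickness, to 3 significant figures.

18.3 m

True thickness t = w · sin(dip) = 19 × sin 74°
t = 19 × 0.9613 = 18.264 m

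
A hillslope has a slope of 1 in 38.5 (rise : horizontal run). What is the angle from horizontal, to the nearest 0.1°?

tan θ = 1/38.5 = 0.0260
θ = arctan(0.0260) = 1.49°

1.5°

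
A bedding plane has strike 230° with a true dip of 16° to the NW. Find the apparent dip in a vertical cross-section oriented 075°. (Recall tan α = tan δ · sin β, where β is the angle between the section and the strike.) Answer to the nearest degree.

The strike is 230° and the section trends 075°; the acute angle between them is β = 25°.
tan α = tan 16° × sin 25° = 0.2867 × 0.4226 = 0.1212
α = arctan(0.1212) = 6.91°

7°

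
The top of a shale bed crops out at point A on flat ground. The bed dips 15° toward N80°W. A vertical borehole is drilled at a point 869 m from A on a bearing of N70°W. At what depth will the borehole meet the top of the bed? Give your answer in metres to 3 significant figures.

229 m

The hole lies 10° from the dip direction, so the down-dip offset is 869 × cos 10° = 855.80 m.
Depth = down-dip offset × tan(dip) = 855.80 × tan 15° = 855.80 × 0.2679
Depth = 229.31 m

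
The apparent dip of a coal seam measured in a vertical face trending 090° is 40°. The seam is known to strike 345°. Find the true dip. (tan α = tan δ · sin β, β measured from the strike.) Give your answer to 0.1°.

41.0°

The section is 75° from the strike.
tan(true dip) = tan 40° / sin 75° = 0.8687
δ = arctan(0.8687) = 40.98°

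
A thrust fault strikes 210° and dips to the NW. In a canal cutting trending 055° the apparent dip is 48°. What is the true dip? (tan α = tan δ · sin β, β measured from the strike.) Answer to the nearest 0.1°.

69.2°

β = acute angle between strike 210° and section 055° = 25°.
tan(true dip) = tan 48° / sin 25° = 2.6279
true dip = arctan 2.6279 = 69.17°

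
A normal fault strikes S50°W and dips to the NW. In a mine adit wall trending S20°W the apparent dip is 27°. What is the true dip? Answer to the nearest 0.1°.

45.5°

β = acute angle between strike S50°W and section S20°W = 30°.
tan(true dip) = tan 27° / sin 30° = 1.0191
true dip = arctan 1.0191 = 45.54°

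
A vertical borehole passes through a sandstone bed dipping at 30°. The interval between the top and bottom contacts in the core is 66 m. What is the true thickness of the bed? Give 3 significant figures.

True thickness t = h · cos(dip) = 66 × cos 30°
t = 66 × 0.8660 = 57.158 m

57.2 m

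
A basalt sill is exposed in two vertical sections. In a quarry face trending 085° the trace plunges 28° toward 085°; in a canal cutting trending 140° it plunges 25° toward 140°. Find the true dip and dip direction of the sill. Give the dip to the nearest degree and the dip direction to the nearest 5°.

true dip 30°, dip direction 105°

Each apparent-dip line lies in the plane. As unit vectors (x east, y north, z up), v₁ plunges 28°→085° and v₂ plunges 25°→140°.
The plane normal is n = v₁ × v₂ ∝ (0.358, -0.098, 0.656).
tan δ = √(n_x²+n_y²)/n_z = 0.372/0.656, so δ = 29.6°.
Dip direction = azimuth of (n_x, n_y) = atan2(0.358, -0.098) = 105°.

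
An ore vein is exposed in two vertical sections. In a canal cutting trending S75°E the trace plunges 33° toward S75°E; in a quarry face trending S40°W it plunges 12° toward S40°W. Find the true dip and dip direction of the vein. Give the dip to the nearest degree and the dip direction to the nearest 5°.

true dip 40°, dip direction 145°

The two traces are lines in the plane: v₁ = (sin 105°·cos 33°, cos 105°·cos 33°, −sin 33°), v₂ = (sin 220°·cos 12°, cos 220°·cos 12°, −sin 12°).
n = v₁ × v₂ = (0.363, -0.511, 0.743) (taken with n_z > 0).
True dip = arccos(n_z / |n|) = arccos(0.7646) = 40.1°.
The horizontal component of n points toward azimuth atan2(n_x, n_y) = 145°, the dip direction.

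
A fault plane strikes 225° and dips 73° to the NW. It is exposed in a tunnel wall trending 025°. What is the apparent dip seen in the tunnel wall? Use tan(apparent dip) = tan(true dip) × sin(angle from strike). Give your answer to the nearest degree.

Angle between strike (225°) and section (025°): β = 20°.
tan(apparent dip) = tan 73° · sin 20° = 1.1187
α = arctan(1.1187) = 48.21°

48°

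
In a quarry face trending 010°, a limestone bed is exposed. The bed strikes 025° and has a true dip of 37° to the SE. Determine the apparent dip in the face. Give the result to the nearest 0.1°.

The section lies 15° from the strike.
tan(apparent dip) = tan 37° · sin 15° = 0.1950
apparent dip = arctan 0.1950 = 11.04°

11.0°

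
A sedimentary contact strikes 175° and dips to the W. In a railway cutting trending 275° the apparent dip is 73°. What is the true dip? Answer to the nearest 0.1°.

73.2°

β = acute angle between strike 175° and section 275° = 80°.
tan δ = tan α / sin β = tan 73° / sin 80° = 3.2709 / 0.9848 = 3.3213
δ = arctan(3.3213) = 73.24°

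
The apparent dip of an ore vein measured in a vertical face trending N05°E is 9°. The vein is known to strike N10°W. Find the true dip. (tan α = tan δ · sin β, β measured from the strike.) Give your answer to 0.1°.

The section is 15° from the strike.
tan δ = tan α / sin β = tan 9° / sin 15° = 0.1584 / 0.2588 = 0.6120
δ = arctan(0.6120) = 31.46°

31.5°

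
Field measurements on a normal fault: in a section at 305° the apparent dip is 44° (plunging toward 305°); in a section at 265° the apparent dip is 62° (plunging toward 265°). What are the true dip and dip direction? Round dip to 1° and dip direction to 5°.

true dip 64°, dip direction 245°

Each apparent-dip line lies in the plane. As unit vectors (x east, y north, z up), v₁ plunges 44°→305° and v₂ plunges 62°→265°.
The plane normal is n = v₁ × v₂ ∝ (-0.393, -0.195, 0.217).
tan δ = √(n_x²+n_y²)/n_z = 0.439/0.217, so δ = 63.7°.
Dip direction = atan2(-0.393, -0.195) = 244° (azimuth of n's horizontal projection).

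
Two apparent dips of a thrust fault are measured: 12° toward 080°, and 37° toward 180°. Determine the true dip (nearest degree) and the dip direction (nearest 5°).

Represent each trace as a vector plunging at its apparent dip toward its trend (east-north-up frame): v₁ = (0.963, 0.170, -0.208), v₂ = (0.000, -0.799, -0.602).
The plane normal is n = v₁ × v₂ ∝ (0.268, -0.580, 0.769).
True dip = arccos(n_z / |n|) = arccos(0.7694) = 39.7°.
Dip direction = atan2(0.268, -0.580) = 155° (azimuth of n's horizontal projection).

true dip 40°, dip direction 155°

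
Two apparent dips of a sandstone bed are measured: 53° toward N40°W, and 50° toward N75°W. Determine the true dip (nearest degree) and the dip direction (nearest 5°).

Each apparent-dip line lies in the plane. As unit vectors (x east, y north, z up), v₁ plunges 53°→N40°W and v₂ plunges 50°→N75°W.
Cross product v₁ × v₂ gives the pole to the plane: n ∝ (-0.220, 0.200, 0.222).
tan δ = √(n_x²+n_y²)/n_z = 0.297/0.222, so δ = 53.3°.
The horizontal component of n points toward azimuth atan2(n_x, n_y) = 312°, the dip direction.

true dip 53°, dip direction 310°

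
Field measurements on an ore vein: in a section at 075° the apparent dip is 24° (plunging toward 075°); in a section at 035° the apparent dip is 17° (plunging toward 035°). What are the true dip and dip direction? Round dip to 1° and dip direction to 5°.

true dip 24°, dip direction 080°

The two traces are lines in the plane: v₁ = (sin 75°·cos 24°, cos 75°·cos 24°, −sin 24°), v₂ = (sin 35°·cos 17°, cos 35°·cos 17°, −sin 17°).
Cross product v₁ × v₂ gives the pole to the plane: n ∝ (0.249, 0.035, 0.562).
Dip δ = arctan(|n_h|/n_z) = arctan(0.252/0.562) = 24.2°.
The horizontal component of n points toward azimuth atan2(n_x, n_y) = 82°, the dip direction.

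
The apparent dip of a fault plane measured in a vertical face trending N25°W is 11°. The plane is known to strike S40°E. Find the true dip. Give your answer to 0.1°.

The section is 15° from the strike.
tan δ = tan α / sin β = tan 11° / sin 15° = 0.1944 / 0.2588 = 0.7510
true dip = arctan 0.7510 = 36.91°

36.9°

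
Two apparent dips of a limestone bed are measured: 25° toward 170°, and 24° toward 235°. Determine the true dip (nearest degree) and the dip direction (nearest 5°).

Represent each trace as a vector plunging at its apparent dip toward its trend (east-north-up frame): v₁ = (0.157, -0.893, -0.423), v₂ = (-0.748, -0.524, -0.407).
Cross product v₁ × v₂ gives the pole to the plane: n ∝ (-0.142, -0.380, 0.750).
True dip = arccos(n_z / |n|) = arccos(0.8796) = 28.4°.
Dip direction = atan2(-0.142, -0.380) = 200° (azimuth of n's horizontal projection).

true dip 28°, dip direction 200°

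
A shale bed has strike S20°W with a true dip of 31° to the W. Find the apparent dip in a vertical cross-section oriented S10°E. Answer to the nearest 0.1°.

16.7°

The section lies 30° from the strike.
tan α = tan 31° × sin 30° = 0.6009 × 0.5000 = 0.3004
α = arctan(0.3004) = 16.72°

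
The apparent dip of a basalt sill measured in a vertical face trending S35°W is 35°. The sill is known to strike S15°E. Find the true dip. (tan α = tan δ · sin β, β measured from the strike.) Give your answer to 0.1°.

42.4°

β = acute angle between strike S15°E and section S35°W = 50°.
tan(true dip) = tan 35° / sin 50° = 0.9141
δ = arctan(0.9141) = 42.43°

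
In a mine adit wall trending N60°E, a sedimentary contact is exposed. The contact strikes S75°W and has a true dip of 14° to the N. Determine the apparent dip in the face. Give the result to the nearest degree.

Angle between strike (S75°W) and section (N60°E): β = 15°.
tan(apparent dip) = tan 14° · sin 15° = 0.0645
apparent dip = arctan 0.0645 = 3.69°

4°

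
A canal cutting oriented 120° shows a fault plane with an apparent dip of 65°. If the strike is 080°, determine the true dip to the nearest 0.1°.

73.3°

The section is 40° from the strike.
tan(true dip) = tan 65° / sin 40° = 3.3363
δ = arctan(3.3363) = 73.31°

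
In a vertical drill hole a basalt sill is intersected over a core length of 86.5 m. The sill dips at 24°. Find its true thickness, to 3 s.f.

79.0 m

True thickness t = h · cos(dip) = 86.5 × cos 24°
t = 86.5 × 0.9135 = 79.022 m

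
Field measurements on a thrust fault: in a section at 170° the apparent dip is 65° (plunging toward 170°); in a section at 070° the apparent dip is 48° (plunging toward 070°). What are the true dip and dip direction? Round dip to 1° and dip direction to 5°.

true dip 69°, dip direction 135°

Represent each trace as a vector plunging at its apparent dip toward its trend (east-north-up frame): v₁ = (0.073, -0.416, -0.906), v₂ = (0.629, 0.229, -0.743).
Cross product v₁ × v₂ gives the pole to the plane: n ∝ (0.517, -0.515, 0.278).
Dip δ = arctan(|n_h|/n_z) = arctan(0.730/0.278) = 69.1°.
The horizontal component of n points toward azimuth atan2(n_x, n_y) = 135°, the dip direction.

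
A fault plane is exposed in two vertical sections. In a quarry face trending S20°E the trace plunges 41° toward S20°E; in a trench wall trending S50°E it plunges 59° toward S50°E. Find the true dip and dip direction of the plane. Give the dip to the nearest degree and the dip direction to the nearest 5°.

The two traces are lines in the plane: v₁ = (sin 160°·cos 41°, cos 160°·cos 41°, −sin 41°), v₂ = (sin 130°·cos 59°, cos 130°·cos 59°, −sin 59°).
The plane normal is n = v₁ × v₂ ∝ (0.391, -0.038, 0.194).
True dip = arccos(n_z / |n|) = arccos(0.4437) = 63.7°.
Dip direction = atan2(0.391, -0.038) = 95° (azimuth of n's horizontal projection).

true dip 64°, dip direction 095°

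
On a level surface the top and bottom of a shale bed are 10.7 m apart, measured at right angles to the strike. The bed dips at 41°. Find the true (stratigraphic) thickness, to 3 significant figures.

7.02 m

True thickness t = w · sin(dip) = 10.7 × sin 41°
t = 10.7 × 0.6561 = 7.020 m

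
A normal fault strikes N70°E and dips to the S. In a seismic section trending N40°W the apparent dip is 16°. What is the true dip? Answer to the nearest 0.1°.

17.0°

The section is 70° from the strike.
tan(true dip) = tan 16° / sin 70° = 0.3051
δ = arctan(0.3051) = 16.97°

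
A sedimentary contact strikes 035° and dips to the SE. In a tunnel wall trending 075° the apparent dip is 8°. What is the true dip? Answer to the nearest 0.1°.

12.3°

β = acute angle between strike 035° and section 075° = 40°.
tan δ = tan α / sin β = tan 8° / sin 40° = 0.1405 / 0.6428 = 0.2186
δ = arctan(0.2186) = 12.33°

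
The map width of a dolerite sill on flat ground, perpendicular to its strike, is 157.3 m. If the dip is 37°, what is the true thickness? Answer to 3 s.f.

94.7 m

True thickness t = w · sin(dip) = 157.3 × sin 37°
t = 157.3 × 0.6018 = 94.666 m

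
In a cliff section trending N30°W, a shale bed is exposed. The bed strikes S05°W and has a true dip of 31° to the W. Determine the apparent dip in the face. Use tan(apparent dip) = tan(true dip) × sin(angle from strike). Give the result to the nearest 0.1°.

19.0°

The strike is S05°W and the section trends N30°W; the acute angle between them is β = 35°.
tan(apparent dip) = tan 31° · sin 35° = 0.3446
α = arctan(0.3446) = 19.02°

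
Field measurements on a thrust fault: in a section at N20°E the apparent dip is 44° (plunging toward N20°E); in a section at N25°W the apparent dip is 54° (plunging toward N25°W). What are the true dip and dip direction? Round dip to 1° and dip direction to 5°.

The two traces are lines in the plane: v₁ = (sin 20°·cos 44°, cos 20°·cos 44°, −sin 44°), v₂ = (sin 335°·cos 54°, cos 335°·cos 54°, −sin 54°).
The plane normal is n = v₁ × v₂ ∝ (-0.177, 0.372, 0.299).
Dip δ = arctan(|n_h|/n_z) = arctan(0.412/0.299) = 54.0°.
The horizontal component of n points toward azimuth atan2(n_x, n_y) = 335°, the dip direction.

true dip 54°, dip direction 335°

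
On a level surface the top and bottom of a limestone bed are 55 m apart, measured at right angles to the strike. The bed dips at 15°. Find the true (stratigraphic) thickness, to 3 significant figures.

14.2 m

True thickness t = w · sin(dip) = 55 × sin 15°
t = 55 × 0.2588 = 14.235 m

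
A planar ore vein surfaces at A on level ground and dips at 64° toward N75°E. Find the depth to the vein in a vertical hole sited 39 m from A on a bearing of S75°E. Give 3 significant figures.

69.2 m

The hole lies 30° from the dip direction, so the down-dip offset is 39 × cos 30° = 33.77 m.
Depth = down-dip offset × tan(dip) = 33.77 × tan 64° = 33.77 × 2.0503
Depth = 69.25 m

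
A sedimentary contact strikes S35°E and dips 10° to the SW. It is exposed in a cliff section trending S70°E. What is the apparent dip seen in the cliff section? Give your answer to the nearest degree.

The strike is S35°E and the section trends S70°E; the acute angle between them is β = 35°.
tan α = tan 10° × sin 35° = 0.1763 × 0.5736 = 0.1011
α = arctan(0.1011) = 5.78°

6°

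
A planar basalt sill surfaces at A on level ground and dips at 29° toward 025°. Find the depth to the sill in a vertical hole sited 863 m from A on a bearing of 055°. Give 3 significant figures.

414 m

The hole lies 30° from the dip direction, so the down-dip offset is 863 × cos 30° = 747.38 m.
Depth = down-dip offset × tan(dip) = 747.38 × tan 29° = 747.38 × 0.5543
Depth = 414.28 m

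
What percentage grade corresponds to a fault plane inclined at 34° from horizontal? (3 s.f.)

67.5%

grade % = 100 × tan 34° = 100 × 0.6745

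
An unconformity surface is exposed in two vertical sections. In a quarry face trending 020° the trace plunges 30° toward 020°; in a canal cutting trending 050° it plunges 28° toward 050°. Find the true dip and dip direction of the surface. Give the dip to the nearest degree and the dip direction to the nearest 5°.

Each apparent-dip line lies in the plane. As unit vectors (x east, y north, z up), v₁ plunges 30°→020° and v₂ plunges 28°→050°.
The plane normal is n = v₁ × v₂ ∝ (0.098, 0.199, 0.382).
True dip = arccos(n_z / |n|) = arccos(0.8647) = 30.1°.
Dip direction = azimuth of (n_x, n_y) = atan2(0.098, 0.199) = 26°.

true dip 30°, dip direction 025°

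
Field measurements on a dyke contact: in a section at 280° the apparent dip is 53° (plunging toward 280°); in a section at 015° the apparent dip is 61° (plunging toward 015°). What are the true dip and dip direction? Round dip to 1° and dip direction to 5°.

true dip 67°, dip direction 335°

Each apparent-dip line lies in the plane. As unit vectors (x east, y north, z up), v₁ plunges 53°→280° and v₂ plunges 61°→015°.
Cross product v₁ × v₂ gives the pole to the plane: n ∝ (-0.283, 0.619, 0.291).
tan δ = √(n_x²+n_y²)/n_z = 0.680/0.291, so δ = 66.9°.
The horizontal component of n points toward azimuth atan2(n_x, n_y) = 335°, the dip direction.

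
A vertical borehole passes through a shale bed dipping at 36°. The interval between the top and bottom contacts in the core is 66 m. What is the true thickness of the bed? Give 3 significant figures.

True thickness t = h · cos(dip) = 66 × cos 36°
t = 66 × 0.8090 = 53.395 m

53.4 m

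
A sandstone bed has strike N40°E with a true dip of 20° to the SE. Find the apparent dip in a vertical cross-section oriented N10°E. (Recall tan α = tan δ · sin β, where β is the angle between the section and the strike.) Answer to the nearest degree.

The strike is N40°E and the section trends N10°E; the acute angle between them is β = 30°.
tan α = tan 20° × sin 30° = 0.3640 × 0.5000 = 0.1820
α = arctan(0.1820) = 10.31°

10°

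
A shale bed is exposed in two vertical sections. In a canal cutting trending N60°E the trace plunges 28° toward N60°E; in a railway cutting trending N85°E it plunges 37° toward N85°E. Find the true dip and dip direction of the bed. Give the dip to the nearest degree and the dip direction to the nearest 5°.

The two traces are lines in the plane: v₁ = (sin 60°·cos 28°, cos 60°·cos 28°, −sin 28°), v₂ = (sin 85°·cos 37°, cos 85°·cos 37°, −sin 37°).
n = v₁ × v₂ = (0.233, -0.087, 0.298) (taken with n_z > 0).
tan δ = √(n_x²+n_y²)/n_z = 0.249/0.298, so δ = 39.8°.
The horizontal component of n points toward azimuth atan2(n_x, n_y) = 110°, the dip direction.

true dip 40°, dip direction 110°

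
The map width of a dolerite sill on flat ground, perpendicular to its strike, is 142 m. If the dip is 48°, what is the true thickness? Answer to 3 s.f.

106 m

True thickness t = w · sin(dip) = 142 × sin 48°
t = 142 × 0.7431 = 105.527 m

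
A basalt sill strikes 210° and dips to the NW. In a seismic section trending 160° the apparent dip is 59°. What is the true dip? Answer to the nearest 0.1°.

β = acute angle between strike 210° and section 160° = 50°.
tan δ = tan α / sin β = tan 59° / sin 50° = 1.6643 / 0.7660 = 2.1726
true dip = arctan 2.1726 = 65.28°

65.3°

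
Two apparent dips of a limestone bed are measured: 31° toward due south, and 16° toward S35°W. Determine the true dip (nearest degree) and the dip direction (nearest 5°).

true dip 35°, dip direction 150°

Represent each trace as a vector plunging at its apparent dip toward its trend (east-north-up frame): v₁ = (0.000, -0.857, -0.515), v₂ = (-0.551, -0.787, -0.276).
Cross product v₁ × v₂ gives the pole to the plane: n ∝ (0.169, -0.284, 0.473).
True dip = arccos(n_z / |n|) = arccos(0.8194) = 35.0°.
Dip direction = azimuth of (n_x, n_y) = atan2(0.169, -0.284) = 149°.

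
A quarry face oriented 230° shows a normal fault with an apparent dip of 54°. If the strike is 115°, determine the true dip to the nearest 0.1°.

56.6°

β = acute angle between strike 115° and section 230° = 65°.
tan(true dip) = tan 54° / sin 65° = 1.5187
true dip = arctan 1.5187 = 56.64°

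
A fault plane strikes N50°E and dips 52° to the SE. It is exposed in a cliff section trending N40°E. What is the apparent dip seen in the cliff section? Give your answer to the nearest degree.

The strike is N50°E and the section trends N40°E; the acute angle between them is β = 10°.
tan(apparent dip) = tan 52° · sin 10° = 0.2223
α = arctan(0.2223) = 12.53°

13°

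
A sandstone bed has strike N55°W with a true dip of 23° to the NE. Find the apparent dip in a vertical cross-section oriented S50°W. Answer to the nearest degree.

The section lies 75° from the strike.
tan α = tan 23° × sin 75° = 0.4245 × 0.9659 = 0.4100
apparent dip = arctan 0.4100 = 22.29°

22°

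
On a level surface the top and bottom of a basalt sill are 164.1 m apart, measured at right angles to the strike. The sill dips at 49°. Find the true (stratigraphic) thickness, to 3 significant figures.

True thickness t = w · sin(dip) = 164.1 × sin 49°
t = 164.1 × 0.7547 = 123.848 m

124 m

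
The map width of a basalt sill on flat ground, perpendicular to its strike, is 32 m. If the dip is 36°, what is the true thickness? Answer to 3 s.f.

18.8 m

True thickness t = w · sin(dip) = 32 × sin 36°
t = 32 × 0.5878 = 18.809 m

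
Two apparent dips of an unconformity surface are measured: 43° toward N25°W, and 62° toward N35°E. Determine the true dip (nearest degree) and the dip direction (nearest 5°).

The two traces are lines in the plane: v₁ = (sin 335°·cos 43°, cos 335°·cos 43°, −sin 43°), v₂ = (sin 35°·cos 62°, cos 35°·cos 62°, −sin 62°).
Cross product v₁ × v₂ gives the pole to the plane: n ∝ (0.323, 0.457, 0.297).
True dip = arccos(n_z / |n|) = arccos(0.4695) = 62.0°.
The horizontal component of n points toward azimuth atan2(n_x, n_y) = 35°, the dip direction.

true dip 62°, dip direction 035°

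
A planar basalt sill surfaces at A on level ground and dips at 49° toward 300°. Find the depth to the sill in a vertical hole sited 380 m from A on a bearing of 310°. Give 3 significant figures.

430 m

The hole lies 10° from the dip direction, so the down-dip offset is 380 × cos 10° = 374.23 m.
Depth = down-dip offset × tan(dip) = 374.23 × tan 49° = 374.23 × 1.1504
Depth = 430.50 m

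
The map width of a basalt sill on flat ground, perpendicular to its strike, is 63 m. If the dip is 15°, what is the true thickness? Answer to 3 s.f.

True thickness t = w · sin(dip) = 63 × sin 15°
t = 63 × 0.2588 = 16.306 m

16.3 m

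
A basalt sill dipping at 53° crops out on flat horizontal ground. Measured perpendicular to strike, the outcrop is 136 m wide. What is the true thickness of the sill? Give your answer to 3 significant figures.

109 m

True thickness t = w · sin(dip) = 136 × sin 53°
t = 136 × 0.7986 = 108.614 m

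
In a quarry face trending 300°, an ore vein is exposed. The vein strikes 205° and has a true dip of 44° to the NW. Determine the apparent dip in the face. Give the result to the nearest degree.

44°

The strike is 205° and the section trends 300°; the acute angle between them is β = 85°.
tan(apparent dip) = tan 44° · sin 85° = 0.9620
α = arctan(0.9620) = 43.89°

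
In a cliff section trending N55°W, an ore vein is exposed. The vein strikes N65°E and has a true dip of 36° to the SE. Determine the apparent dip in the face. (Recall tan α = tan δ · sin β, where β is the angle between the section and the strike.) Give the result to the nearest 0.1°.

32.2°

Angle between strike (N65°E) and section (N55°W): β = 60°.
tan(apparent dip) = tan 36° · sin 60° = 0.6292
apparent dip = arctan 0.6292 = 32.18°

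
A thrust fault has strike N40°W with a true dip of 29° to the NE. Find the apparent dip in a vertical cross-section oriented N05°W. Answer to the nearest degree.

18°

The strike is N40°W and the section trends N05°W; the acute angle between them is β = 35°.
tan α = tan 29° × sin 35° = 0.5543 × 0.5736 = 0.3179
apparent dip = arctan 0.3179 = 17.64°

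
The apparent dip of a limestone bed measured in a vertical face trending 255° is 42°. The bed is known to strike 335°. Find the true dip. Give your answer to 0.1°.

42.4°

β = acute angle between strike 335° and section 255° = 80°.
tan(true dip) = tan 42° / sin 80° = 0.9143
true dip = arctan 0.9143 = 42.44°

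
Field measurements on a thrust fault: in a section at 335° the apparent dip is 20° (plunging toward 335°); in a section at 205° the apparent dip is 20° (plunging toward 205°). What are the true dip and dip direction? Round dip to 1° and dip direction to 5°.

Each apparent-dip line lies in the plane. As unit vectors (x east, y north, z up), v₁ plunges 20°→335° and v₂ plunges 20°→205°.
n = v₁ × v₂ = (-0.583, 0.000, 0.676) (taken with n_z > 0).
tan δ = √(n_x²+n_y²)/n_z = 0.583/0.676, so δ = 40.7°.
Dip direction = azimuth of (n_x, n_y) = atan2(-0.583, 0.000) = 270°.

true dip 41°, dip direction 270°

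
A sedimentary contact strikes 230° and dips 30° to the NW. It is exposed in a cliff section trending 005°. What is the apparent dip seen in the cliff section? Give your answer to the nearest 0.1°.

The strike is 230° and the section trends 005°; the acute angle between them is β = 45°.
tan α = tan 30° × sin 45° = 0.5774 × 0.7071 = 0.4082
α = arctan(0.4082) = 22.21°

22.2°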